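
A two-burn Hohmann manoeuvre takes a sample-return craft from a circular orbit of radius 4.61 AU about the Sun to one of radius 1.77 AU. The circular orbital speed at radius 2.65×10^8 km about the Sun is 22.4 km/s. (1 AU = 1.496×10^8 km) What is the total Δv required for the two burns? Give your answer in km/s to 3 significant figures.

From the circular-orbit relation v² = μ/r at r = 2.65×10^8 km: μ = v²r = (22.4)² × 2.65×10^8 = 1.32966×10^11 km³/s².
In km: r₁ = 4.61 × 1.496×10^8 = 6.89656×10^8 km; r₂ = 1.77 × 1.496×10^8 = 2.64792×10^8 km.
Semi-major axis of the transfer orbit: a_t = (6.89656×10^8 + 2.64792×10^8)/2 = 4.77224×10^8 km.
Circular speed at r₁: v₁ = √(μ/r₁) = √(1.32966×10^11/6.89656×10^8) = 13.885 km/s.
On the transfer ellipse at r₁, v² = μ(2/r − 1/a) gives v_a = √[μ(2/r₁ − 1/a_t)] = 10.343 km/s.
First burn Δv₁ = |v_a − v₁| = 3.542 km/s.
Circular speed at r₂: v₂ = √(μ/r₂) = 22.41 km/s.
Transfer-orbit speed at r₂: v_p = √[μ(2/r₂ − 1/a_t)] = 26.94 km/s.
Second burn Δv₂ = |v₂ − v_p| = 4.530 km/s.
Δv = Δv₁ + Δv₂ = 3.542 + 4.530 = 8.072 km/s.

Δv = 8.07 km/s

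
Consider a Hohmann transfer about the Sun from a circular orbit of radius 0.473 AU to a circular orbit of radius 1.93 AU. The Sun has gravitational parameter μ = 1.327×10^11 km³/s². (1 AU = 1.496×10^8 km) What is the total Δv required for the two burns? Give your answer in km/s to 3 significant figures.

Δv = 19.6 km/s

In km: r₁ = 0.473 × 1.496×10^8 = 7.07608×10^7 km; r₂ = 1.93 × 1.496×10^8 = 2.88728×10^8 km.
Semi-major axis of the transfer orbit: a_t = (7.07608×10^7 + 2.88728×10^8)/2 = 1.797444×10^8 km.
Circular speed at r₁: v₁ = √(μ/r₁) = √(1.327×10^11/7.07608×10^7) = 43.31 km/s.
Transfer-orbit speed at r₁ (vis-viva): v_p = √[μ(2/r₁ − 1/a_t)] = 54.89 km/s.
First burn Δv₁ = |v_p − v₁| = 11.58 km/s.
At r₂, v₂ = √(μ/r₂) = 21.438 km/s.
Transfer-orbit speed at r₂: v_a = √[μ(2/r₂ − 1/a_t)] = 13.451 km/s.
Second burn Δv₂ = |v₂ − v_a| = 7.987 km/s.
Total Δv = Δv₁ + Δv₂ = 19.57 km/s.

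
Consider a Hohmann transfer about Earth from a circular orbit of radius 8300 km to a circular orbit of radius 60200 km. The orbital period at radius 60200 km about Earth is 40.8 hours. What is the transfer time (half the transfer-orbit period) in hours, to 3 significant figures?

From Kepler's third law T² = 4π²r³/μ at r = 60200 km, T = 40.8 hours = 40.8 × 3600 s = 1.4688×10^5 s: μ = 4π²r³/T² = 3.99231×10^5 km³/s².
Transfer-ellipse semi-major axis a_t = (r₁ + r₂)/2 = (8300 + 60200)/2 = 34250 km.
Transfer time t = π√(a_t³/μ) = π√((34250)³ / 3.99231×10^5) = 31516 s.
Converting: 31516 s ÷ 3600 s/hour = 8.75 hours.

t = 8.75 hours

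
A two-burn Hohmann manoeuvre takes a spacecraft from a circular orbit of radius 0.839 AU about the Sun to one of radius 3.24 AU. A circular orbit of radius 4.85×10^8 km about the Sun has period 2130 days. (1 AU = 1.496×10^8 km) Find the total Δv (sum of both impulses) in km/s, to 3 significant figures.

From Kepler's third law T² = 4π²r³/μ at r = 4.85×10^8 km, T = 2130 days = 2130 × 86400 s = 1.84032×10^8 s: μ = 4π²r³/T² = 1.32984×10^11 km³/s².
In km: r₁ = 0.839 × 1.496×10^8 = 1.255144×10^8 km; r₂ = 3.24 × 1.496×10^8 = 4.84704×10^8 km.
Semi-major axis of the transfer orbit: a_t = (1.255144×10^8 + 4.84704×10^8)/2 = 3.051092×10^8 km.
Circular speed at r₁: v₁ = √(μ/r₁) = √(1.32984×10^11/1.255144×10^8) = 32.550 km/s.
Transfer-orbit speed at r₁ (vis-viva equation): v_p = √[μ(2/r₁ − 1/a_t)] = 41.026 km/s.
First burn Δv₁ = |v_p − v₁| = 8.476 km/s.
At r₂, v₂ = √(μ/r₂) = 16.56 km/s.
Transfer-orbit speed at r₂: v_a = √[μ(2/r₂ − 1/a_t)] = 10.62 km/s.
Second burn Δv₂ = |v₂ − v_a| = 5.940 km/s.
Δv = Δv₁ + Δv₂ = 8.476 + 5.940 = 14.42 km/s.

Δv = 14.4 km/s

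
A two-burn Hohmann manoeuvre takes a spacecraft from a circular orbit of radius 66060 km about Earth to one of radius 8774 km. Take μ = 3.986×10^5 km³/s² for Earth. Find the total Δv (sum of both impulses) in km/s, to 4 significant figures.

The Hohmann ellipse has a_t = (r₁ + r₂)/2 = 37417 km.
Circular speed at r₁: v₁ = √(μ/r₁) = √(3.986×10^5/66060) = 2.456 km/s.
Transfer-orbit speed at r₁ (vis-viva): v_a = √[μ(2/r₁ − 1/a_t)] = 1.189 km/s.
First burn Δv₁ = |v_a − v₁| = 1.267 km/s.
Circular speed at r₂: v₂ = √(μ/r₂) = 6.740 km/s.
Transfer-orbit speed at r₂: v_p = √[μ(2/r₂ − 1/a_t)] = 8.956 km/s.
Second burn Δv₂ = |v₂ − v_p| = 2.216 km/s.
Δv = Δv₁ + Δv₂ = 1.267 + 2.216 = 3.483 km/s.

Δv = 3.483 km/s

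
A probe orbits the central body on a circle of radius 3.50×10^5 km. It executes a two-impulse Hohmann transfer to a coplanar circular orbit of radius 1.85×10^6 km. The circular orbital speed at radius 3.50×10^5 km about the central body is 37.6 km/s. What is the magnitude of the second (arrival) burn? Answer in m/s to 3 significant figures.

From the circular-orbit relation v² = μ/r at r = 3.50×10^5 km: μ = v²r = (37.6)² × 3.50×10^5 = 4.94816×10^8 km³/s².
The Hohmann ellipse has a_t = (r₁ + r₂)/2 = 1.100×10^6 km.
Circular speed at r = 1.850×10^6 km: v_c = √(μ/r) = 16.354 km/s.
Vis-viva on the transfer ellipse at r = 1.850×10^6 km gives v_t = √[μ(2/r − 1/a_t)] = 9.2252 km/s.
Δv₂ = |v_t − v_c| = |9.2252 − 16.354| = 7.129 km/s.

Δv₂ = 7130 m/s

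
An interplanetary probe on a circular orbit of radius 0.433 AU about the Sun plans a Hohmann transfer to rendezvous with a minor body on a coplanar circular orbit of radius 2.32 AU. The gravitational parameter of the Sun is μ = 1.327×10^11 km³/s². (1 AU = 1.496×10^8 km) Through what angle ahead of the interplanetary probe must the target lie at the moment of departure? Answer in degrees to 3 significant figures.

In km: r₁ = 0.433 × 1.496×10^8 = 6.47768×10^7 km; r₂ = 2.32 × 1.496×10^8 = 3.47072×10^8 km.
Transfer-ellipse semi-major axis a_t = (r₁ + r₂)/2 = (6.47768×10^7 + 3.47072×10^8)/2 = 2.059244×10^8 km.
The half-period of the transfer ellipse is t = π√(a_t³/μ) = 2.54845×10^7 s.
Target angular speed ω₂ = √(μ/r₂³) = 5.63386×10^-8 rad/s.
Angle swept by the target during transfer: ω₂·t = 1.43576 rad = 82.26°.
Arrival is 180° from departure on the ellipse, so φ = 180° − 82.26° = 97.7°.

φ = 97.7°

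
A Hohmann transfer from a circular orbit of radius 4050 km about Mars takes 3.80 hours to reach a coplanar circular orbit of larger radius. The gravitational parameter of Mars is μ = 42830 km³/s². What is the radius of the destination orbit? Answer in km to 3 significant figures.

r₂ = 14600 km

Transfer time t = 3.80 hours = 13680 s, and t = π√(a_t³/μ).
So a_t = (μ t²/π²)^(1/3) = (42830 × (13680)² / π²)^(1/3) = 9329.8 km.
Since a_t = (r₁ + r₂)/2, r₂ = 2a_t − r₁ = 2×9329.8 − 4050 = 14609.6 km.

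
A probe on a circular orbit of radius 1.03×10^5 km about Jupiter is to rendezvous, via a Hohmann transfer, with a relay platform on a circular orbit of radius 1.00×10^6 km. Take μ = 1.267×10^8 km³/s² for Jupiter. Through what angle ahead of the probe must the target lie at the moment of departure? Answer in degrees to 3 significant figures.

φ = 106°

Transfer-ellipse semi-major axis a_t = (r₁ + r₂)/2 = (1.030×10^5 + 1.000×10^6)/2 = 5.515×10^5 km.
Transfer time t = π√(a_t³/μ) = 1.1431×10^5 s.
Target angular speed ω₂ = √(μ/r₂³) = 1.1256×10^-5 rad/s.
Angle swept by the target during transfer: ω₂·t = 1.2867 rad = 73.72°.
Arrival is 180° from departure on the ellipse, so φ = 180° − 73.72° = 106°.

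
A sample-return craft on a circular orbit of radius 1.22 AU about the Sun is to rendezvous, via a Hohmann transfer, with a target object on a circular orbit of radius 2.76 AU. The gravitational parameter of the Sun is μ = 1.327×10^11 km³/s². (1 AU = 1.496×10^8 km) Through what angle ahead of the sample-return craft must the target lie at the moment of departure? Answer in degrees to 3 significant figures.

In km: r₁ = 1.22 × 1.496×10^8 = 1.82512×10^8 km; r₂ = 2.76 × 1.496×10^8 = 4.12896×10^8 km.
Transfer-ellipse semi-major axis a_t = (r₁ + r₂)/2 = (1.82512×10^8 + 4.12896×10^8)/2 = 2.97704×10^8 km.
Transfer time t = π√(a_t³/μ) = 4.4299×10^7 s.
Target angular speed ω₂ = √(μ/r₂³) = 4.3418×10^-8 rad/s.
Angle swept by the target during transfer: ω₂·t = 1.923 rad = 110.2°.
Arrival is 180° from departure on the ellipse, so φ = 180° − 110.2° = 69.8°.

φ = 69.8°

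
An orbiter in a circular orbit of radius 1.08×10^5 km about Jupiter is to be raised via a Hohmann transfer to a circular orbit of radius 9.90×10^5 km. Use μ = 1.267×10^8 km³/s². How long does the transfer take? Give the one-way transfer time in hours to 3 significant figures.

t = 31.5 hours

Semi-major axis of the transfer orbit: a_t = (1.080×10^5 + 9.900×10^5)/2 = 5.490×10^5 km.
Half the transfer-orbit period gives t = π√(a_t³/μ) = 1.135×10^5 s.
Converting: 1.135×10^5 s ÷ 3600 s/hour = 31.5 hours.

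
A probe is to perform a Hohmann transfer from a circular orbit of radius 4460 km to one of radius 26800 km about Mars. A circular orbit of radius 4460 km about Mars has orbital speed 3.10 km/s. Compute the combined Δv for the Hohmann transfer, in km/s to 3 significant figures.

From the circular-orbit relation v² = μ/r at r = 4460 km: μ = v²r = (3.10)² × 4460 = 42860.6 km³/s².
The Hohmann ellipse has a_t = (r₁ + r₂)/2 = 15630 km.
Circular speed at r₁: v₁ = √(μ/r₁) = √(42860.6/4460) = 3.1000 km/s.
Transfer-orbit speed at r₁ (v² = μ(2/r − 1/a)): v_p = √[μ(2/r₁ − 1/a_t)] = 4.0593 km/s.
First burn Δv₁ = |v_p − v₁| = 0.9593 km/s.
Circular speed at r₂: v₂ = √(μ/r₂) = 1.2646 km/s.
Transfer-orbit speed at r₂: v_a = √[μ(2/r₂ − 1/a_t)] = 0.67554 km/s.
Second burn Δv₂ = |v₂ − v_a| = 0.5891 km/s.
Δv = Δv₁ + Δv₂ = 0.9593 + 0.5891 = 1.548 km/s.

Δv = 1.55 km/s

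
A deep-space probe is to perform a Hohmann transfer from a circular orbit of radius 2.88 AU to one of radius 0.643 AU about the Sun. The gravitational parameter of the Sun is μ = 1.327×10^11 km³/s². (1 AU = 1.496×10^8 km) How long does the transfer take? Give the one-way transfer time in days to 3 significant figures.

t = 427 days

In km: r₁ = 2.88 × 1.496×10^8 = 4.30848×10^8 km; r₂ = 0.643 × 1.496×10^8 = 9.61928×10^7 km.
Transfer-ellipse semi-major axis a_t = (r₁ + r₂)/2 = (4.30848×10^8 + 9.61928×10^7)/2 = 2.635204×10^8 km.
By Kepler's third law the transfer-orbit period is T = 2π√(a_t³/μ), so t = T/2 = 3.689×10^7 s.
Converting: 3.689×10^7 s ÷ 86400 s/day = 427 days.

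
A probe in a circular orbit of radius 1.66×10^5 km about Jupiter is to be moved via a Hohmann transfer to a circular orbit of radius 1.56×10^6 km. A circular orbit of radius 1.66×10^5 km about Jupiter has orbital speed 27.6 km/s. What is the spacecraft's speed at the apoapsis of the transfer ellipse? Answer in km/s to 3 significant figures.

v = 3.95 km/s

From the circular-orbit relation v² = μ/r at r = 1.66×10^5 km: μ = v²r = (27.6)² × 1.66×10^5 = 1.26452×10^8 km³/s².
Semi-major axis of the transfer orbit: a_t = (1.660×10^5 + 1.560×10^6)/2 = 8.630×10^5 km.
The apoapsis of the transfer ellipse is at r = 1.560×10^6 km.
Vis-viva: v = √[μ(2/r − 1/a_t)] = √[1.26452×10^8 × (2/1.560×10^6 − 1/8.630×10^5)] = 3.949 km/s.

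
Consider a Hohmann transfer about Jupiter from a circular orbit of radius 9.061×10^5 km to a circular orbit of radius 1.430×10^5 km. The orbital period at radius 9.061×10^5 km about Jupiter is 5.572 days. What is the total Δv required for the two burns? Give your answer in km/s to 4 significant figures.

Δv = 15.01 km/s

From Kepler's third law T² = 4π²r³/μ at r = 9.061×10^5 km, T = 5.572 days = 5.572 × 86400 s = 4.814208×10^5 s: μ = 4π²r³/T² = 1.26718×10^8 km³/s².
Semi-major axis of the transfer orbit: a_t = (9.061×10^5 + 1.430×10^5)/2 = 5.2455×10^5 km.
Circular speed at r₁: v₁ = √(μ/r₁) = √(1.26718×10^8/9.061×10^5) = 11.826 km/s.
On the transfer ellipse at r₁, vis-viva gives v_a = √[μ(2/r₁ − 1/a_t)] = 6.1746 km/s.
First burn Δv₁ = |v_a − v₁| = 5.651 km/s.
Circular speed at r₂: v₂ = √(μ/r₂) = 29.768 km/s.
Transfer-orbit speed at r₂: v_p = √[μ(2/r₂ − 1/a_t)] = 39.124 km/s.
Second burn Δv₂ = |v₂ − v_p| = 9.356 km/s.
Total Δv = Δv₁ + Δv₂ = 15.01 km/s.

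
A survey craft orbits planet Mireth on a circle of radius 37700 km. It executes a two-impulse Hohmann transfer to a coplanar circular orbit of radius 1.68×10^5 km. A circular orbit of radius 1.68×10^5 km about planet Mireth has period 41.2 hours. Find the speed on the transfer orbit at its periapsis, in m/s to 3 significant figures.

From Kepler's third law T² = 4π²r³/μ at r = 1.68×10^5 km, T = 41.2 hours = 41.2 × 3600 s = 1.4832×10^5 s: μ = 4π²r³/T² = 8.50919×10^6 km³/s².
Transfer-ellipse semi-major axis a_t = (r₁ + r₂)/2 = (37700 + 1.680×10^5)/2 = 1.0285×10^5 km.
At periapsis, r = 37700 km.
From the vis-viva equation, v = √[μ(2/r − 1/a_t)] = 19.20 km/s.

v = 19200 m/s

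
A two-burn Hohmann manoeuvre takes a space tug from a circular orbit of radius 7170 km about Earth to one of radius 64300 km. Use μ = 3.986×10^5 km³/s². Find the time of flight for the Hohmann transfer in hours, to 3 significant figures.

t = 9.34 hours

Transfer-ellipse semi-major axis a_t = (r₁ + r₂)/2 = (7170 + 64300)/2 = 35735 km.
By Kepler's third law the transfer-orbit period is T = 2π√(a_t³/μ), so t = T/2 = 33610 s.
Converting: 33610 s ÷ 3600 s/hour = 9.34 hours.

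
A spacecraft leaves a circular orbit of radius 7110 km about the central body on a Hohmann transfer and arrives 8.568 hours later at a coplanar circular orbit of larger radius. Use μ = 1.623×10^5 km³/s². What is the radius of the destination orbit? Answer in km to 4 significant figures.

Transfer time t = 8.568 hours = 30844.8 s, and t = π√(a_t³/μ).
So a_t = (μ t²/π²)^(1/3) = (1.623×10^5 × (30844.8)² / π²)^(1/3) = 25011 km.
Since a_t = (r₁ + r₂)/2, r₂ = 2a_t − r₁ = 2×25011 − 7110 = 42912 km.

r₂ = 42910 km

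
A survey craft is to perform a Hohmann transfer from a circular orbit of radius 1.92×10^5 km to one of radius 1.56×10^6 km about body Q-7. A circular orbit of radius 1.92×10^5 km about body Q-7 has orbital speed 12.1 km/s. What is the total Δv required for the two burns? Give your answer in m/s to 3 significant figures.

Δv = 6300 m/s

From the circular-orbit relation v² = μ/r at r = 1.92×10^5 km: μ = v²r = (12.1)² × 1.92×10^5 = 2.81107×10^7 km³/s².
The Hohmann ellipse has a_t = (r₁ + r₂)/2 = 8.760×10^5 km.
Circular speed at r₁: v₁ = √(μ/r₁) = √(2.81107×10^7/1.920×10^5) = 12.100 km/s.
On the transfer ellipse at r₁, vis-viva gives v_p = √[μ(2/r₁ − 1/a_t)] = 16.147 km/s.
First burn Δv₁ = |v_p − v₁| = 4.047 km/s.
Circular speed at r₂: v₂ = √(μ/r₂) = 4.245 km/s.
Transfer-orbit speed at r₂: v_a = √[μ(2/r₂ − 1/a_t)] = 1.987 km/s.
Second burn Δv₂ = |v₂ − v_a| = 2.258 km/s.
Δv = Δv₁ + Δv₂ = 4.047 + 2.258 = 6.305 km/s.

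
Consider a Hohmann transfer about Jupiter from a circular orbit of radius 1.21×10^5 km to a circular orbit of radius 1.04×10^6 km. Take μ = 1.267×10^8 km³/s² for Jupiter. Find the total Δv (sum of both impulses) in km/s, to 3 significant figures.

Semi-major axis of the transfer orbit: a_t = (1.210×10^5 + 1.040×10^6)/2 = 5.805×10^5 km.
Circular speed at r₁: v₁ = √(μ/r₁) = √(1.267×10^8/1.210×10^5) = 32.36 km/s.
On the transfer ellipse at r₁, vis-viva equation gives v_p = √[μ(2/r₁ − 1/a_t)] = 43.31 km/s.
First burn Δv₁ = |v_p − v₁| = 10.95 km/s.
At r₂, v₂ = √(μ/r₂) = 11.0375 km/s.
Transfer-orbit speed at r₂: v_a = √[μ(2/r₂ − 1/a_t)] = 5.03922 km/s.
Second burn Δv₂ = |v₂ − v_a| = 5.998 km/s.
Δv = Δv₁ + Δv₂ = 10.95 + 5.998 = 16.95 km/s.

Δv = 17.0 km/s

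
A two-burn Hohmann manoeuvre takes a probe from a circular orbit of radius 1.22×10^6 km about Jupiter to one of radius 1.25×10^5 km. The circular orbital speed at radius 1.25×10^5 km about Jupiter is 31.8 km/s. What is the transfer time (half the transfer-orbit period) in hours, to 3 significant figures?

From the circular-orbit relation v² = μ/r at r = 1.25×10^5 km: μ = v²r = (31.8)² × 1.25×10^5 = 1.26405×10^8 km³/s².
Transfer-ellipse semi-major axis a_t = (r₁ + r₂)/2 = (1.220×10^6 + 1.250×10^5)/2 = 6.725×10^5 km.
Transfer time t = π√(a_t³/μ) = π√((6.725×10^5)³ / 1.26405×10^8) = 1.541×10^5 s.
Converting: 1.541×10^5 s ÷ 3600 s/hour = 42.8 hours.

t = 42.8 hours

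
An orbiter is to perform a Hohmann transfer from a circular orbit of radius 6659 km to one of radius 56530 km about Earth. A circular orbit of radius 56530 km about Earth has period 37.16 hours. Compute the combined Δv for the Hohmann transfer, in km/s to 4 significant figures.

Δv = 4.048 km/s

From Kepler's third law T² = 4π²r³/μ at r = 56530 km, T = 37.16 hours = 37.16 × 3600 s = 1.33776×10^5 s: μ = 4π²r³/T² = 3.98511×10^5 km³/s².
Transfer-ellipse semi-major axis a_t = (r₁ + r₂)/2 = (6659 + 56530)/2 = 31594.5 km.
Circular speed at r₁: v₁ = √(μ/r₁) = √(3.98511×10^5/6659) = 7.7360 km/s.
On the transfer ellipse at r₁, vis-viva equation gives v_p = √[μ(2/r₁ − 1/a_t)] = 10.348 km/s.
First burn Δv₁ = |v_p − v₁| = 2.612 km/s.
At r₂, v₂ = √(μ/r₂) = 2.655 km/s.
Transfer-orbit speed at r₂: v_a = √[μ(2/r₂ − 1/a_t)] = 1.219 km/s.
Second burn Δv₂ = |v₂ − v_a| = 1.436 km/s.
Δv = Δv₁ + Δv₂ = 2.612 + 1.436 = 4.048 km/s.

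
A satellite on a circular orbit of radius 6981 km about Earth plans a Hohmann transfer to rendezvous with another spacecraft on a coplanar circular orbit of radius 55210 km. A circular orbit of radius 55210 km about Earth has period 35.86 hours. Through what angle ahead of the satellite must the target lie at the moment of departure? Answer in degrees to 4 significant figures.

φ = 103.9°

From Kepler's third law T² = 4π²r³/μ at r = 55210 km, T = 35.86 hours = 35.86 × 3600 s = 1.29096×10^5 s: μ = 4π²r³/T² = 3.98646×10^5 km³/s².
Transfer-ellipse semi-major axis a_t = (r₁ + r₂)/2 = (6981 + 55210)/2 = 31095.5 km.
The half-period of the transfer ellipse is t = π√(a_t³/μ) = 27284 s.
Target angular speed ω₂ = √(μ/r₂³) = 4.8671×10^-5 rad/s.
Angle swept by the target during transfer: ω₂·t = 1.3279 rad = 76.08°.
Arrival is 180° from departure on the ellipse, so φ = 180° − 76.08° = 103.9°.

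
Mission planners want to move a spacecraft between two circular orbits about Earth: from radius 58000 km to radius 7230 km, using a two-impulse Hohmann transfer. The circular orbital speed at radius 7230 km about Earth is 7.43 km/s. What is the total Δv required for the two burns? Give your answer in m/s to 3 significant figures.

Δv = 3870 m/s

From the circular-orbit relation v² = μ/r at r = 7230 km: μ = v²r = (7.43)² × 7230 = 3.99131×10^5 km³/s².
The Hohmann ellipse has a_t = (r₁ + r₂)/2 = 32615 km.
At r₁ the circular-orbit speed is v₁ = √(μ/r₁) = 2.623 km/s.
On the transfer ellipse at r₁, v² = μ(2/r − 1/a) gives v_a = √[μ(2/r₁ − 1/a_t)] = 1.235 km/s.
First burn Δv₁ = |v_a − v₁| = 1.388 km/s.
Circular speed at r₂: v₂ = √(μ/r₂) = 7.430 km/s.
Transfer-orbit speed at r₂: v_p = √[μ(2/r₂ − 1/a_t)] = 9.908 km/s.
Second burn Δv₂ = |v₂ − v_p| = 2.478 km/s.
Δv = Δv₁ + Δv₂ = 1.388 + 2.478 = 3.866 km/s.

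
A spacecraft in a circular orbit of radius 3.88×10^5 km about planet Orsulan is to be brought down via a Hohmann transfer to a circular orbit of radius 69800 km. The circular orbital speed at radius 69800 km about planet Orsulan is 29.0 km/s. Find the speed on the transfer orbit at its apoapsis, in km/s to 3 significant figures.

From the circular-orbit relation v² = μ/r at r = 69800 km: μ = v²r = (29.0)² × 69800 = 5.87018×10^7 km³/s².
Semi-major axis of the transfer orbit: a_t = (3.880×10^5 + 69800)/2 = 2.289×10^5 km.
The apoapsis of the transfer ellipse is at r = 3.880×10^5 km.
Applying v² = μ(2/r − 1/a_t): v = 6.792 km/s.

v = 6.79 km/s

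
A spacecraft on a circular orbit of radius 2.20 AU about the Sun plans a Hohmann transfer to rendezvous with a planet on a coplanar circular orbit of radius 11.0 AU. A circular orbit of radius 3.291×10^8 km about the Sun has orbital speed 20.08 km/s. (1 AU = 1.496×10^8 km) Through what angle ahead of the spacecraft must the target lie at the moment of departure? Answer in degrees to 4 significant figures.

φ = 96.34°

From the circular-orbit relation v² = μ/r at r = 3.291×10^8 km: μ = v²r = (20.08)² × 3.291×10^8 = 1.32695×10^11 km³/s².
In km: r₁ = 2.20 × 1.496×10^8 = 3.2912×10^8 km; r₂ = 11.0 × 1.496×10^8 = 1.6456×10^9 km.
Semi-major axis of the transfer orbit: a_t = (3.2912×10^8 + 1.6456×10^9)/2 = 9.8736×10^8 km.
Transfer time t = π√(a_t³/μ) = 2.6757×10^8 s.
The target's mean motion on its circular orbit is ω₂ = √(μ/r₂³) = 5.4568×10^-9 rad/s.
Angle swept by the target during transfer: ω₂·t = 1.4601 rad = 83.66°.
Arrival is 180° from departure on the ellipse, so φ = 180° − 83.66° = 96.34°.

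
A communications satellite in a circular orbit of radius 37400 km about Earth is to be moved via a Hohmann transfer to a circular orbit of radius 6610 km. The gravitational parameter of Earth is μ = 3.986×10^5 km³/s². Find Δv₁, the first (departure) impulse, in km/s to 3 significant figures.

Δv₁ = 1.48 km/s

Semi-major axis of the transfer orbit: a_t = (37400 + 6610)/2 = 22005 km.
Circular speed at r = 37400 km: v_c = √(μ/r) = 3.2646 km/s.
Vis-viva on the transfer ellipse at r = 37400 km gives v_t = √[μ(2/r − 1/a_t)] = 1.7893 km/s.
Δv₁ = |v_t − v_c| = |1.7893 − 3.2646| = 1.475 km/s.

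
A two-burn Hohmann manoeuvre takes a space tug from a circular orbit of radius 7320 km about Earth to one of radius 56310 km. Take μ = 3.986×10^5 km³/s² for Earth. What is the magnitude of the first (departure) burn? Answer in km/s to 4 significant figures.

Δv₁ = 2.438 km/s

Semi-major axis of the transfer orbit: a_t = (7320 + 56310)/2 = 31815 km.
On the circular orbit at r = 7320 km, v_c = √(μ/r) = 7.379 km/s.
Vis-viva on the transfer ellipse at r = 7320 km gives v_t = √[μ(2/r − 1/a_t)] = 9.817 km/s.
Δv₁ = |v_t − v_c| = |9.817 − 7.379| = 2.438 km/s.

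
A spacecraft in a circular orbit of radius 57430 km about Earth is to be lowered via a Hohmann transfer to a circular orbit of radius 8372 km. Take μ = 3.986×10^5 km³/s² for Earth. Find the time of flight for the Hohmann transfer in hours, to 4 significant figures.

t = 8.249 hours

The Hohmann ellipse has a_t = (r₁ + r₂)/2 = 32901 km.
Transfer time t = π√(a_t³/μ) = π√((32901)³ / 3.986×10^5) = 29696 s.
Converting: 29696 s ÷ 3600 s/hour = 8.249 hours.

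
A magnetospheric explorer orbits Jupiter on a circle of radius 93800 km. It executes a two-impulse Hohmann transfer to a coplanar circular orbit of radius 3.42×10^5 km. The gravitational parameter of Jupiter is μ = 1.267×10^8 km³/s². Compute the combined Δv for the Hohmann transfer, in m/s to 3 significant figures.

Δv = 15900 m/s

Semi-major axis of the transfer orbit: a_t = (93800 + 3.420×10^5)/2 = 2.179×10^5 km.
At r₁ the circular-orbit speed is v₁ = √(μ/r₁) = 36.753 km/s.
Transfer-orbit speed at r₁ (vis-viva equation): v_p = √[μ(2/r₁ − 1/a_t)] = 46.044 km/s.
First burn Δv₁ = |v_p − v₁| = 9.291 km/s.
At r₂, v₂ = √(μ/r₂) = 19.2475 km/s.
Transfer-orbit speed at r₂: v_a = √[μ(2/r₂ − 1/a_t)] = 12.6284 km/s.
Second burn Δv₂ = |v₂ − v_a| = 6.619 km/s.
Δv = Δv₁ + Δv₂ = 9.291 + 6.619 = 15.91 km/s.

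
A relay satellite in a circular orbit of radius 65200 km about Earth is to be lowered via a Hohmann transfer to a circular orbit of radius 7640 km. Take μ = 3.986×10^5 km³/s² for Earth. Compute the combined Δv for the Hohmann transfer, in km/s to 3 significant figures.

Transfer-ellipse semi-major axis a_t = (r₁ + r₂)/2 = (65200 + 7640)/2 = 36420 km.
Circular speed at r₁: v₁ = √(μ/r₁) = √(3.986×10^5/65200) = 2.4725 km/s.
On the transfer ellipse at r₁, vis-viva equation gives v_a = √[μ(2/r₁ − 1/a_t)] = 1.1325 km/s.
First burn Δv₁ = |v_a − v₁| = 1.340 km/s.
At r₂, v₂ = √(μ/r₂) = 7.223 km/s.
Transfer-orbit speed at r₂: v_p = √[μ(2/r₂ − 1/a_t)] = 9.664 km/s.
Second burn Δv₂ = |v₂ − v_p| = 2.441 km/s.
Total Δv = Δv₁ + Δv₂ = 3.781 km/s.

Δv = 3.78 km/s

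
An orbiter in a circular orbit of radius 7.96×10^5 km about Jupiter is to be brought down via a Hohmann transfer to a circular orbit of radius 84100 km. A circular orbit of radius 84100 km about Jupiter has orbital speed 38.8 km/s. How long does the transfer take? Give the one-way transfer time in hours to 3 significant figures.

t = 22.6 hours

From the circular-orbit relation v² = μ/r at r = 84100 km: μ = v²r = (38.8)² × 84100 = 1.26608×10^8 km³/s².
Semi-major axis of the transfer orbit: a_t = (7.960×10^5 + 84100)/2 = 4.4005×10^5 km.
By Kepler's third law the transfer-orbit period is T = 2π√(a_t³/μ), so t = T/2 = 81500 s.
Converting: 81500 s ÷ 3600 s/hour = 22.6 hours.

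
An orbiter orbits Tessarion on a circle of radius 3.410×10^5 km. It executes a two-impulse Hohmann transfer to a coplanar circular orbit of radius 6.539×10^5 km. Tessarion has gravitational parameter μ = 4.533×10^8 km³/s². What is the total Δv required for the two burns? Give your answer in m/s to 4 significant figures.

Transfer-ellipse semi-major axis a_t = (r₁ + r₂)/2 = (3.410×10^5 + 6.539×10^5)/2 = 4.9745×10^5 km.
At r₁ the circular-orbit speed is v₁ = √(μ/r₁) = 36.460 km/s.
Transfer-orbit speed at r₁ (vis-viva): v_p = √[μ(2/r₁ − 1/a_t)] = 41.802 km/s.
First burn Δv₁ = |v_p − v₁| = 5.342 km/s.
At r₂, v₂ = √(μ/r₂) = 26.33 km/s.
Transfer-orbit speed at r₂: v_a = √[μ(2/r₂ − 1/a_t)] = 21.80 km/s.
Second burn Δv₂ = |v₂ − v_a| = 4.530 km/s.
Total Δv = Δv₁ + Δv₂ = 9.872 km/s.

Δv = 9872 m/s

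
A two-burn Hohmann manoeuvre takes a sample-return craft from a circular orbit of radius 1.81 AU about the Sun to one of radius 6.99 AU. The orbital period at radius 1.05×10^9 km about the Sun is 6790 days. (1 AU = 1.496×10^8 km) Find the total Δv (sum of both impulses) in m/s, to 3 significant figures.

Δv = 9810 m/s

From Kepler's third law T² = 4π²r³/μ at r = 1.05×10^9 km, T = 6790 days = 6790 × 86400 s = 5.86656×10^8 s: μ = 4π²r³/T² = 1.32789×10^11 km³/s².
In km: r₁ = 1.81 × 1.496×10^8 = 2.70776×10^8 km; r₂ = 6.99 × 1.496×10^8 = 1.045704×10^9 km.
Semi-major axis of the transfer orbit: a_t = (2.70776×10^8 + 1.045704×10^9)/2 = 6.5824×10^8 km.
At r₁ the circular-orbit speed is v₁ = √(μ/r₁) = 22.145 km/s.
Transfer-orbit speed at r₁ (v² = μ(2/r − 1/a)): v_p = √[μ(2/r₁ − 1/a_t)] = 27.912 km/s.
First burn Δv₁ = |v_p − v₁| = 5.767 km/s.
Circular speed at r₂: v₂ = √(μ/r₂) = 11.2688 km/s.
Transfer-orbit speed at r₂: v_a = √[μ(2/r₂ − 1/a_t)] = 7.22751 km/s.
Second burn Δv₂ = |v₂ − v_a| = 4.041 km/s.
Δv = Δv₁ + Δv₂ = 5.767 + 4.041 = 9.808 km/s.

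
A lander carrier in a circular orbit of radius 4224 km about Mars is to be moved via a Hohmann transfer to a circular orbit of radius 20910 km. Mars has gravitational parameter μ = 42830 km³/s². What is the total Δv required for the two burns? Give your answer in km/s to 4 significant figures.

Transfer-ellipse semi-major axis a_t = (r₁ + r₂)/2 = (4224 + 20910)/2 = 12567 km.
Circular speed at r₁: v₁ = √(μ/r₁) = √(42830/4224) = 3.1843 km/s.
On the transfer ellipse at r₁, vis-viva gives v_p = √[μ(2/r₁ − 1/a_t)] = 4.1075 km/s.
First burn Δv₁ = |v_p − v₁| = 0.9232 km/s.
Circular speed at r₂: v₂ = √(μ/r₂) = 1.43119 km/s.
Transfer-orbit speed at r₂: v_a = √[μ(2/r₂ − 1/a_t)] = 0.829742 km/s.
Second burn Δv₂ = |v₂ − v_a| = 0.6014 km/s.
Total Δv = Δv₁ + Δv₂ = 1.525 km/s.

Δv = 1.525 km/s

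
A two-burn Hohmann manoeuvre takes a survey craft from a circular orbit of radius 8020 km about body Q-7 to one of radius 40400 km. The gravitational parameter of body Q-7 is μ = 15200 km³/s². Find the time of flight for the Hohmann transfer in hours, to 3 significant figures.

Transfer-ellipse semi-major axis a_t = (r₁ + r₂)/2 = (8020 + 40400)/2 = 24210 km.
Half the transfer-orbit period gives t = π√(a_t³/μ) = 95990 s.
Converting: 95990 s ÷ 3600 s/hour = 26.7 hours.

t = 26.7 hours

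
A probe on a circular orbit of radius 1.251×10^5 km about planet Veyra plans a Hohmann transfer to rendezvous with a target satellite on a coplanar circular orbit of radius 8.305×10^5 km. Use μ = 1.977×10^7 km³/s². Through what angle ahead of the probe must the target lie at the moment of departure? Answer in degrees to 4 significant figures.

The Hohmann ellipse has a_t = (r₁ + r₂)/2 = 4.778×10^5 km.
Transfer time t = π√(a_t³/μ) = 2.3335×10^5 s.
The target's mean motion on its circular orbit is ω₂ = √(μ/r₂³) = 5.8748×10^-6 rad/s.
Angle swept by the target during transfer: ω₂·t = 1.3709 rad = 78.547°.
The probe traverses 180° on the transfer ellipse, so the target must lead by 180° − 78.547° = 101.5°.

φ = 101.5°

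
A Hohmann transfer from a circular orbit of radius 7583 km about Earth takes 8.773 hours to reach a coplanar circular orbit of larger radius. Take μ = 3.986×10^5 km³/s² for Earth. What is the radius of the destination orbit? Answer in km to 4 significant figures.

r₂ = 60980 km

Transfer time t = 8.773 hours = 31582.8 s, and t = π√(a_t³/μ).
So a_t = (μ t²/π²)^(1/3) = (3.986×10^5 × (31582.8)² / π²)^(1/3) = 34280 km.
Since a_t = (r₁ + r₂)/2, r₂ = 2a_t − r₁ = 2×34280 − 7583 = 60977 km.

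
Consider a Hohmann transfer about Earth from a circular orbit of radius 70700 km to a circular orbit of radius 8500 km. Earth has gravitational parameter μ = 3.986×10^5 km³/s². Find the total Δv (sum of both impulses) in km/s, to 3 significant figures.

Δv = 3.58 km/s

Semi-major axis of the transfer orbit: a_t = (70700 + 8500)/2 = 39600 km.
Circular speed at r₁: v₁ = √(μ/r₁) = √(3.986×10^5/70700) = 2.374 km/s.
Transfer-orbit speed at r₁ (vis-viva): v_a = √[μ(2/r₁ − 1/a_t)] = 1.100 km/s.
First burn Δv₁ = |v_a − v₁| = 1.274 km/s.
Circular speed at r₂: v₂ = √(μ/r₂) = 6.848 km/s.
Transfer-orbit speed at r₂: v_p = √[μ(2/r₂ − 1/a_t)] = 9.150 km/s.
Second burn Δv₂ = |v₂ − v_p| = 2.302 km/s.
Total Δv = Δv₁ + Δv₂ = 3.576 km/s.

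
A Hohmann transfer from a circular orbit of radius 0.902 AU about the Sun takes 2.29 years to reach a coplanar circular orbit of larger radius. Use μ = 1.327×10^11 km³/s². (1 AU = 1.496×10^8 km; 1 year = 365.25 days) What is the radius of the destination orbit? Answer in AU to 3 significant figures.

r₂ = 4.61 AU

In km: r₁ = 0.902 × 1.496×10^8 = 1.349392×10^8 km.
Transfer time t = 2.29 years × 365.25 × 86400 s = 7.2266904×10^7 s, and t = π√(a_t³/μ).
So a_t = (μ t²/π²)^(1/3) = (1.327×10^11 × (7.2266904×10^7)² / π²)^(1/3) = 4.1256×10^8 km.
Since a_t = (r₁ + r₂)/2, r₂ = 2a_t − r₁ = 2×4.1256×10^8 − 1.349392×10^8 = 6.901808×10^8 km.
In AU: r₂ = 6.901808×10^8 / 1.496×10^8 = 4.61 AU.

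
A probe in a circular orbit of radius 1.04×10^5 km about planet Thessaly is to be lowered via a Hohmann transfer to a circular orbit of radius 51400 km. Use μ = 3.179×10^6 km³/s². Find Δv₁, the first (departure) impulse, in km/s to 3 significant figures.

The Hohmann ellipse has a_t = (r₁ + r₂)/2 = 77700 km.
On the circular orbit at r = 1.040×10^5 km, v_c = √(μ/r) = 5.529 km/s.
Vis-viva on the transfer ellipse at r = 1.040×10^5 km gives v_t = √[μ(2/r − 1/a_t)] = 4.497 km/s.
Δv₁ = |v_t − v_c| = |4.497 − 5.529| = 1.032 km/s.

Δv₁ = 1.03 km/s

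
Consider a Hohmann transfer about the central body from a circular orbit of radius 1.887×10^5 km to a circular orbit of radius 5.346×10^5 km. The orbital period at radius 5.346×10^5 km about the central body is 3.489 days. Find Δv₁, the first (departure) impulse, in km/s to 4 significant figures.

From Kepler's third law T² = 4π²r³/μ at r = 5.346×10^5 km, T = 3.489 days = 3.489 × 86400 s = 3.014496×10^5 s: μ = 4π²r³/T² = 6.63769×10^7 km³/s².
Semi-major axis of the transfer orbit: a_t = (1.887×10^5 + 5.346×10^5)/2 = 3.6165×10^5 km.
On the circular orbit at r = 1.887×10^5 km, v_c = √(μ/r) = 18.755 km/s.
Vis-viva on the transfer ellipse at r = 1.887×10^5 km gives v_t = √[μ(2/r − 1/a_t)] = 22.803 km/s.
Δv₁ = |v_t − v_c| = |22.803 − 18.755| = 4.048 km/s.

Δv₁ = 4.048 km/s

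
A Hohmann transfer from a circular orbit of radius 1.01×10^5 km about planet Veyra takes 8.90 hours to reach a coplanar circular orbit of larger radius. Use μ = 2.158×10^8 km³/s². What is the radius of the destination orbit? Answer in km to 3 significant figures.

r₂ = 4.63×10^5 km

Transfer time t = 8.90 hours = 32040 s, and t = π√(a_t³/μ).
So a_t = (μ t²/π²)^(1/3) = (2.158×10^8 × (32040)² / π²)^(1/3) = 2.8208×10^5 km.
Since a_t = (r₁ + r₂)/2, r₂ = 2a_t − r₁ = 2×2.8208×10^5 − 1.010×10^5 = 4.6316×10^5 km.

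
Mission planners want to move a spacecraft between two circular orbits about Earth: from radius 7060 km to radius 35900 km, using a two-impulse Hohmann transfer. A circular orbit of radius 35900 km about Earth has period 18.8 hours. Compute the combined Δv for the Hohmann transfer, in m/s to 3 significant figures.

Δv = 3620 m/s

From Kepler's third law T² = 4π²r³/μ at r = 35900 km, T = 18.8 hours = 18.8 × 3600 s = 67680 s: μ = 4π²r³/T² = 3.98770×10^5 km³/s².
Transfer-ellipse semi-major axis a_t = (r₁ + r₂)/2 = (7060 + 35900)/2 = 21480 km.
At r₁ the circular-orbit speed is v₁ = √(μ/r₁) = 7.51552 km/s.
On the transfer ellipse at r₁, vis-viva equation gives v_p = √[μ(2/r₁ − 1/a_t)] = 9.71603 km/s.
First burn Δv₁ = |v_p − v₁| = 2.201 km/s.
At r₂, v₂ = √(μ/r₂) = 3.333 km/s.
Transfer-orbit speed at r₂: v_a = √[μ(2/r₂ − 1/a_t)] = 1.911 km/s.
Second burn Δv₂ = |v₂ − v_a| = 1.422 km/s.
Total Δv = Δv₁ + Δv₂ = 3.623 km/s.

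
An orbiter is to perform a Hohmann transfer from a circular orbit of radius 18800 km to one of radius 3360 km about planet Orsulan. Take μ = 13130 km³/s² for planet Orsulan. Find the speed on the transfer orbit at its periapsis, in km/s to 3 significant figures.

v = 2.57 km/s

Semi-major axis of the transfer orbit: a_t = (18800 + 3360)/2 = 11080 km.
At periapsis, r = 3360 km.
From the vis-viva equation, v = √[μ(2/r − 1/a_t)] = 2.575 km/s.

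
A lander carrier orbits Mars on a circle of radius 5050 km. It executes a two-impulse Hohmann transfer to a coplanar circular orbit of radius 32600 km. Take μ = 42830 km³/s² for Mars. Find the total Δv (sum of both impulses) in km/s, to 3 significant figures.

Δv = 1.47 km/s

The Hohmann ellipse has a_t = (r₁ + r₂)/2 = 18825 km.
Circular speed at r₁: v₁ = √(μ/r₁) = √(42830/5050) = 2.91225 km/s.
Transfer-orbit speed at r₁ (vis-viva equation): v_p = √[μ(2/r₁ − 1/a_t)] = 3.83239 km/s.
First burn Δv₁ = |v_p − v₁| = 0.9201 km/s.
At r₂, v₂ = √(μ/r₂) = 1.1462 km/s.
Transfer-orbit speed at r₂: v_a = √[μ(2/r₂ − 1/a_t)] = 0.59367 km/s.
Second burn Δv₂ = |v₂ − v_a| = 0.5525 km/s.
Δv = Δv₁ + Δv₂ = 0.9201 + 0.5525 = 1.473 km/s.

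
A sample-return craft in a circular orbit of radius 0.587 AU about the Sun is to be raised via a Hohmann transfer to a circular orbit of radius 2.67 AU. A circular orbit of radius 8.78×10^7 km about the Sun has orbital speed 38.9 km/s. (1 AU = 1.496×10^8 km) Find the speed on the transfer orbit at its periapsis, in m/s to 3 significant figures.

v = 49800 m/s

From the circular-orbit relation v² = μ/r at r = 8.78×10^7 km: μ = v²r = (38.9)² × 8.78×10^7 = 1.32860×10^11 km³/s².
In km: r₁ = 0.587 × 1.496×10^8 = 8.78152×10^7 km; r₂ = 2.67 × 1.496×10^8 = 3.99432×10^8 km.
Semi-major axis of the transfer orbit: a_t = (8.78152×10^7 + 3.99432×10^8)/2 = 2.436236×10^8 km.
The periapsis of the transfer ellipse is at r = 8.78152×10^7 km.
From the vis-viva equation, v = √[μ(2/r − 1/a_t)] = 49.81 km/s.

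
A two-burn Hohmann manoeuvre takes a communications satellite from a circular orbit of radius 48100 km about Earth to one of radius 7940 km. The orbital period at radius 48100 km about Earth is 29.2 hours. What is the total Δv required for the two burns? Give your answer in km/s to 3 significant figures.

From Kepler's third law T² = 4π²r³/μ at r = 48100 km, T = 29.2 hours = 29.2 × 3600 s = 1.0512×10^5 s: μ = 4π²r³/T² = 3.97580×10^5 km³/s².
Semi-major axis of the transfer orbit: a_t = (48100 + 7940)/2 = 28020 km.
Circular speed at r₁: v₁ = √(μ/r₁) = √(3.97580×10^5/48100) = 2.875 km/s.
On the transfer ellipse at r₁, vis-viva equation gives v_a = √[μ(2/r₁ − 1/a_t)] = 1.530 km/s.
First burn Δv₁ = |v_a − v₁| = 1.345 km/s.
Circular speed at r₂: v₂ = √(μ/r₂) = 7.076 km/s.
Transfer-orbit speed at r₂: v_p = √[μ(2/r₂ − 1/a_t)] = 9.271 km/s.
Second burn Δv₂ = |v₂ − v_p| = 2.195 km/s.
Total Δv = Δv₁ + Δv₂ = 3.540 km/s.

Δv = 3.54 km/s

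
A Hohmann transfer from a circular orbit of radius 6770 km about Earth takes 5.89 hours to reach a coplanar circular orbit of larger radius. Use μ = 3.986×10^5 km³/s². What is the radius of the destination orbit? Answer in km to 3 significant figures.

Transfer time t = 5.89 hours = 21204 s, and t = π√(a_t³/μ).
So a_t = (μ t²/π²)^(1/3) = (3.986×10^5 × (21204)² / π²)^(1/3) = 26284 km.
Since a_t = (r₁ + r₂)/2, r₂ = 2a_t − r₁ = 2×26284 − 6770 = 45798 km.

r₂ = 45800 km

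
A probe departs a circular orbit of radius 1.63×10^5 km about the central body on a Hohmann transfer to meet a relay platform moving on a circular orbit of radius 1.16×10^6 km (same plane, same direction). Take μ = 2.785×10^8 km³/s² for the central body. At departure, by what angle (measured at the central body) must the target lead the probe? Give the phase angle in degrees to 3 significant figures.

φ = 102°

Semi-major axis of the transfer orbit: a_t = (1.630×10^5 + 1.160×10^6)/2 = 6.615×10^5 km.
Transfer time t = π√(a_t³/μ) = 1.01282×10^5 s.
Target angular speed ω₂ = √(μ/r₂³) = 1.33575×10^-5 rad/s.
Angle swept by the target during transfer: ω₂·t = 1.35287 rad = 77.51°.
The probe traverses 180° on the transfer ellipse, so the target must lead by 180° − 77.51° = 102°.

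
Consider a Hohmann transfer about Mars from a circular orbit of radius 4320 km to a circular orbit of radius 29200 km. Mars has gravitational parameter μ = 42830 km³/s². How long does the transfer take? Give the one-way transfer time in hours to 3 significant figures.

t = 9.15 hours

The Hohmann ellipse has a_t = (r₁ + r₂)/2 = 16760 km.
By Kepler's third law the transfer-orbit period is T = 2π√(a_t³/μ), so t = T/2 = 32940 s.
Converting: 32940 s ÷ 3600 s/hour = 9.15 hours.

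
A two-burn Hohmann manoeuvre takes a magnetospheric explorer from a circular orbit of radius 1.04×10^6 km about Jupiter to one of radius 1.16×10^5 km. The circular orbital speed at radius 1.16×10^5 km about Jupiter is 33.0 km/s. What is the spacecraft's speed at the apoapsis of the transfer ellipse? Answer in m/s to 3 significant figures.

v = 4940 m/s

From the circular-orbit relation v² = μ/r at r = 1.16×10^5 km: μ = v²r = (33.0)² × 1.16×10^5 = 1.26324×10^8 km³/s².
Transfer-ellipse semi-major axis a_t = (r₁ + r₂)/2 = (1.040×10^6 + 1.160×10^5)/2 = 5.780×10^5 km.
At apoapsis, r = 1.040×10^6 km.
From the vis-viva equation, v = √[μ(2/r − 1/a_t)] = 4.937 km/s.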